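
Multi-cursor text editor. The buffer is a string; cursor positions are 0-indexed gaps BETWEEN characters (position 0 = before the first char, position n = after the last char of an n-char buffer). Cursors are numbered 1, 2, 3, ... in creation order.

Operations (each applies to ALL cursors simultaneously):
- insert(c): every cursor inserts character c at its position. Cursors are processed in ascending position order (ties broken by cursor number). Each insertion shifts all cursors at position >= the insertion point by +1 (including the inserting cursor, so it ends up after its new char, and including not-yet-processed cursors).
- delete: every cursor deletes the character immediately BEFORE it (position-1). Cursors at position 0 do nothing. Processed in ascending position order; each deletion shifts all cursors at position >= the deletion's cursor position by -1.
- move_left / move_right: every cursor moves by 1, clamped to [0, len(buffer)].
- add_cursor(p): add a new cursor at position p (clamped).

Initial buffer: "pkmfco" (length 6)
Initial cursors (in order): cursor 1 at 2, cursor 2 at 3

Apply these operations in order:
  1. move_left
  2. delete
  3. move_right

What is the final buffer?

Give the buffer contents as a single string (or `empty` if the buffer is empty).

Answer: mfco

Derivation:
After op 1 (move_left): buffer="pkmfco" (len 6), cursors c1@1 c2@2, authorship ......
After op 2 (delete): buffer="mfco" (len 4), cursors c1@0 c2@0, authorship ....
After op 3 (move_right): buffer="mfco" (len 4), cursors c1@1 c2@1, authorship ....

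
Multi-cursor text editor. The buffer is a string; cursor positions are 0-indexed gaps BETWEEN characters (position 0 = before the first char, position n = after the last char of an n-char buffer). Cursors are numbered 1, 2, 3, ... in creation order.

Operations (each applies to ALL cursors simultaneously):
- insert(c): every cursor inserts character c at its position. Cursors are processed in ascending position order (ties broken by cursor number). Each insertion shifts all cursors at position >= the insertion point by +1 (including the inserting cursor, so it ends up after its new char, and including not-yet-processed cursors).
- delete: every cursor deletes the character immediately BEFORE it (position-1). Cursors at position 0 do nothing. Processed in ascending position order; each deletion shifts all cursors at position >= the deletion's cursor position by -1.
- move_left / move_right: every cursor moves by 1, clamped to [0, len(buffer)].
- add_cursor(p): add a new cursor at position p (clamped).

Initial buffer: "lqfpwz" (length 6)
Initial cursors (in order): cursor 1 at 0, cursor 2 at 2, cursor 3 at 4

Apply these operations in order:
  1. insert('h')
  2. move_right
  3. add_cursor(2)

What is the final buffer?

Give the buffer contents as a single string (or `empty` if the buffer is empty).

Answer: hlqhfphwz

Derivation:
After op 1 (insert('h')): buffer="hlqhfphwz" (len 9), cursors c1@1 c2@4 c3@7, authorship 1..2..3..
After op 2 (move_right): buffer="hlqhfphwz" (len 9), cursors c1@2 c2@5 c3@8, authorship 1..2..3..
After op 3 (add_cursor(2)): buffer="hlqhfphwz" (len 9), cursors c1@2 c4@2 c2@5 c3@8, authorship 1..2..3..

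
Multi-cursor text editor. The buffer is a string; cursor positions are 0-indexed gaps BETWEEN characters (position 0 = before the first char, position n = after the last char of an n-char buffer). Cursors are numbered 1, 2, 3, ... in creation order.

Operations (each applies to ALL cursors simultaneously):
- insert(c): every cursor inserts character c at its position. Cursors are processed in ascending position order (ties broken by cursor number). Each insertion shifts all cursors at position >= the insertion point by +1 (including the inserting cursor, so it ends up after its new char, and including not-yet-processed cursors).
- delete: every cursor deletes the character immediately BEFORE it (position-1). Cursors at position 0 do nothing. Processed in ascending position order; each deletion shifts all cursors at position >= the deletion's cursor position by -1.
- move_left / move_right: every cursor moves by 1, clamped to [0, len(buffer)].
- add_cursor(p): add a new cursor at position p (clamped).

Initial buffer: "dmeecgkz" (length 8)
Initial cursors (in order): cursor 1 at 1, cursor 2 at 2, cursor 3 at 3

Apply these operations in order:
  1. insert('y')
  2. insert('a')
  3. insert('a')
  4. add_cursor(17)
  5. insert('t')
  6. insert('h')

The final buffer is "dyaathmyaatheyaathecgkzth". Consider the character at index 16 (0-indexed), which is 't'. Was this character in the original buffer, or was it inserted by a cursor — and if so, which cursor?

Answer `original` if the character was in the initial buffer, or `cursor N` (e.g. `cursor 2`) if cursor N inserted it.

Answer: cursor 3

Derivation:
After op 1 (insert('y')): buffer="dymyeyecgkz" (len 11), cursors c1@2 c2@4 c3@6, authorship .1.2.3.....
After op 2 (insert('a')): buffer="dyamyaeyaecgkz" (len 14), cursors c1@3 c2@6 c3@9, authorship .11.22.33.....
After op 3 (insert('a')): buffer="dyaamyaaeyaaecgkz" (len 17), cursors c1@4 c2@8 c3@12, authorship .111.222.333.....
After op 4 (add_cursor(17)): buffer="dyaamyaaeyaaecgkz" (len 17), cursors c1@4 c2@8 c3@12 c4@17, authorship .111.222.333.....
After op 5 (insert('t')): buffer="dyaatmyaateyaatecgkzt" (len 21), cursors c1@5 c2@10 c3@15 c4@21, authorship .1111.2222.3333.....4
After op 6 (insert('h')): buffer="dyaathmyaatheyaathecgkzth" (len 25), cursors c1@6 c2@12 c3@18 c4@25, authorship .11111.22222.33333.....44
Authorship (.=original, N=cursor N): . 1 1 1 1 1 . 2 2 2 2 2 . 3 3 3 3 3 . . . . . 4 4
Index 16: author = 3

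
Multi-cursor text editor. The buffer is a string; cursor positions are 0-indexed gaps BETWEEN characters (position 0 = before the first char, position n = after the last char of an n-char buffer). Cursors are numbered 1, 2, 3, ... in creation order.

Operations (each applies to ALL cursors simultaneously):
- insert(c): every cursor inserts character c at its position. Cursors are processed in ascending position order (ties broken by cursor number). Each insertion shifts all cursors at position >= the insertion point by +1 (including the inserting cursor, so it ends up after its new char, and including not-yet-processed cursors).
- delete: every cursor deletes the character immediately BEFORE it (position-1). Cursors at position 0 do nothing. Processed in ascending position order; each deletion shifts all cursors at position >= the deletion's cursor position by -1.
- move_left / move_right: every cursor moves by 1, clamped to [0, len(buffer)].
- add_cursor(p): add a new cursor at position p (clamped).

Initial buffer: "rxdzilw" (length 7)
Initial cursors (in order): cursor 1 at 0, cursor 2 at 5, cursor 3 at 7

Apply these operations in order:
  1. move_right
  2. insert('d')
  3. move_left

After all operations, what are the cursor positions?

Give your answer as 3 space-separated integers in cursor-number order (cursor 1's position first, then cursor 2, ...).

After op 1 (move_right): buffer="rxdzilw" (len 7), cursors c1@1 c2@6 c3@7, authorship .......
After op 2 (insert('d')): buffer="rdxdzildwd" (len 10), cursors c1@2 c2@8 c3@10, authorship .1.....2.3
After op 3 (move_left): buffer="rdxdzildwd" (len 10), cursors c1@1 c2@7 c3@9, authorship .1.....2.3

Answer: 1 7 9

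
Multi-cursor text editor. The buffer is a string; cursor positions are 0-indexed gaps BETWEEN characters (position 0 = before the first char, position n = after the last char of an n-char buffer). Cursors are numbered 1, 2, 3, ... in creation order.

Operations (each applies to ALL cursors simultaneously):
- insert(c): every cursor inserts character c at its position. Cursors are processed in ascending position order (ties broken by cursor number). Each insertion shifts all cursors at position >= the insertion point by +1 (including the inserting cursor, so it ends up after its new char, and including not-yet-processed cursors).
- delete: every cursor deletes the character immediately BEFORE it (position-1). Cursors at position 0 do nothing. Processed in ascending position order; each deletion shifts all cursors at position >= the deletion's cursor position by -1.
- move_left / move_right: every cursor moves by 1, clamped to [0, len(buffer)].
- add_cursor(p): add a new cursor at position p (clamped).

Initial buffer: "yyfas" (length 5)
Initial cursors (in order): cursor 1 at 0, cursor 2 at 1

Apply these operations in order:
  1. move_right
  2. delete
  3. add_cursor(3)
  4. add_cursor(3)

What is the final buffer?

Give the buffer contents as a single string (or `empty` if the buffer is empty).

Answer: fas

Derivation:
After op 1 (move_right): buffer="yyfas" (len 5), cursors c1@1 c2@2, authorship .....
After op 2 (delete): buffer="fas" (len 3), cursors c1@0 c2@0, authorship ...
After op 3 (add_cursor(3)): buffer="fas" (len 3), cursors c1@0 c2@0 c3@3, authorship ...
After op 4 (add_cursor(3)): buffer="fas" (len 3), cursors c1@0 c2@0 c3@3 c4@3, authorship ...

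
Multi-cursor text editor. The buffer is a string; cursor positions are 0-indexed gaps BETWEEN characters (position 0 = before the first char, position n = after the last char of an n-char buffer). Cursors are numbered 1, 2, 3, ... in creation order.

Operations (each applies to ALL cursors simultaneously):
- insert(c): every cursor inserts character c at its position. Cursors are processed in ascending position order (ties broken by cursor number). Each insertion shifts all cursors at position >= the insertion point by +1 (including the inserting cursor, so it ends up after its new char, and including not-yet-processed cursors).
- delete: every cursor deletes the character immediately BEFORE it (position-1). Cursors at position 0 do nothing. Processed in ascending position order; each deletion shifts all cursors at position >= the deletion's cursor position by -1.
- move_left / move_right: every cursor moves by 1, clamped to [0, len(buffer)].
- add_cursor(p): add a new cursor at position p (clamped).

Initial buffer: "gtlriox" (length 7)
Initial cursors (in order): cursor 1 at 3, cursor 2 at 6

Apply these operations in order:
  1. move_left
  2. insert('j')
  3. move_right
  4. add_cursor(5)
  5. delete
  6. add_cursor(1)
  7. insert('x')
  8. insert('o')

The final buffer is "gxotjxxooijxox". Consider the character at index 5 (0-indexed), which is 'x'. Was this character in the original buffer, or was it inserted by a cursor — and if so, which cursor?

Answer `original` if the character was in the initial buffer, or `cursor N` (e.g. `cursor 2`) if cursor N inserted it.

After op 1 (move_left): buffer="gtlriox" (len 7), cursors c1@2 c2@5, authorship .......
After op 2 (insert('j')): buffer="gtjlrijox" (len 9), cursors c1@3 c2@7, authorship ..1...2..
After op 3 (move_right): buffer="gtjlrijox" (len 9), cursors c1@4 c2@8, authorship ..1...2..
After op 4 (add_cursor(5)): buffer="gtjlrijox" (len 9), cursors c1@4 c3@5 c2@8, authorship ..1...2..
After op 5 (delete): buffer="gtjijx" (len 6), cursors c1@3 c3@3 c2@5, authorship ..1.2.
After op 6 (add_cursor(1)): buffer="gtjijx" (len 6), cursors c4@1 c1@3 c3@3 c2@5, authorship ..1.2.
After op 7 (insert('x')): buffer="gxtjxxijxx" (len 10), cursors c4@2 c1@6 c3@6 c2@9, authorship .4.113.22.
After op 8 (insert('o')): buffer="gxotjxxooijxox" (len 14), cursors c4@3 c1@9 c3@9 c2@13, authorship .44.11313.222.
Authorship (.=original, N=cursor N): . 4 4 . 1 1 3 1 3 . 2 2 2 .
Index 5: author = 1

Answer: cursor 1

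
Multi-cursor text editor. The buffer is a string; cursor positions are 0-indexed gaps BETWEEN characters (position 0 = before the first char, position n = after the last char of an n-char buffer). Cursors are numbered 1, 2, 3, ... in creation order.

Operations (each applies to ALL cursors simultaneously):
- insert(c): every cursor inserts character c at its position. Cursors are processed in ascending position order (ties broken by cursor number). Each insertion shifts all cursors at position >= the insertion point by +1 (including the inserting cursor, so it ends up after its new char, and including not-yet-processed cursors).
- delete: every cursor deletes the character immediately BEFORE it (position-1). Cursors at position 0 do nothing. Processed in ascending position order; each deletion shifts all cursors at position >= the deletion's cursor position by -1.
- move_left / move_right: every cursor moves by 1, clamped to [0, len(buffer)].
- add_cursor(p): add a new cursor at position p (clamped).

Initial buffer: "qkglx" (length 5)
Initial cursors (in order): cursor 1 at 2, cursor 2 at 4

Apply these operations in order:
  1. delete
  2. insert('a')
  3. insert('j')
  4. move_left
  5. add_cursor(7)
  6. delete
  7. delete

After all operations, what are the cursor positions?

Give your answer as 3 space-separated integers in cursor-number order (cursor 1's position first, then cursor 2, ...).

After op 1 (delete): buffer="qgx" (len 3), cursors c1@1 c2@2, authorship ...
After op 2 (insert('a')): buffer="qagax" (len 5), cursors c1@2 c2@4, authorship .1.2.
After op 3 (insert('j')): buffer="qajgajx" (len 7), cursors c1@3 c2@6, authorship .11.22.
After op 4 (move_left): buffer="qajgajx" (len 7), cursors c1@2 c2@5, authorship .11.22.
After op 5 (add_cursor(7)): buffer="qajgajx" (len 7), cursors c1@2 c2@5 c3@7, authorship .11.22.
After op 6 (delete): buffer="qjgj" (len 4), cursors c1@1 c2@3 c3@4, authorship .1.2
After op 7 (delete): buffer="j" (len 1), cursors c1@0 c2@1 c3@1, authorship 1

Answer: 0 1 1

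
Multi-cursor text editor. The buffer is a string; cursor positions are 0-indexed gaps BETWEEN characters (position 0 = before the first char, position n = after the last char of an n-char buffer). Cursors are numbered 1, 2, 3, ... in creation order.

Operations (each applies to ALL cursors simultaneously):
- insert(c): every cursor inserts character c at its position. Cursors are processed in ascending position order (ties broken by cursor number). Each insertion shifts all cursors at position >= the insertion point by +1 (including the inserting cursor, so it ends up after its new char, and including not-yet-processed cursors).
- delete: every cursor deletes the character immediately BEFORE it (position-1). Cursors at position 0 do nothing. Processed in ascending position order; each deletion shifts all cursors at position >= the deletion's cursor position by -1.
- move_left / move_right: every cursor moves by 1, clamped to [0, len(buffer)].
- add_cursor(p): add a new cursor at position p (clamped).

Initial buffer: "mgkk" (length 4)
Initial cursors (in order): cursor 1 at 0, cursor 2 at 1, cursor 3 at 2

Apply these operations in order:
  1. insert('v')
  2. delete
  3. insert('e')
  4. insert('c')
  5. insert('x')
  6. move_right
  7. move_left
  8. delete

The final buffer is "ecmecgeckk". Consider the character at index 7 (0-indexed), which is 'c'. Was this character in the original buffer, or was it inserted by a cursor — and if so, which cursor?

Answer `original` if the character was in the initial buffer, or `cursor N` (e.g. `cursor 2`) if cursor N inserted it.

Answer: cursor 3

Derivation:
After op 1 (insert('v')): buffer="vmvgvkk" (len 7), cursors c1@1 c2@3 c3@5, authorship 1.2.3..
After op 2 (delete): buffer="mgkk" (len 4), cursors c1@0 c2@1 c3@2, authorship ....
After op 3 (insert('e')): buffer="emegekk" (len 7), cursors c1@1 c2@3 c3@5, authorship 1.2.3..
After op 4 (insert('c')): buffer="ecmecgeckk" (len 10), cursors c1@2 c2@5 c3@8, authorship 11.22.33..
After op 5 (insert('x')): buffer="ecxmecxgecxkk" (len 13), cursors c1@3 c2@7 c3@11, authorship 111.222.333..
After op 6 (move_right): buffer="ecxmecxgecxkk" (len 13), cursors c1@4 c2@8 c3@12, authorship 111.222.333..
After op 7 (move_left): buffer="ecxmecxgecxkk" (len 13), cursors c1@3 c2@7 c3@11, authorship 111.222.333..
After op 8 (delete): buffer="ecmecgeckk" (len 10), cursors c1@2 c2@5 c3@8, authorship 11.22.33..
Authorship (.=original, N=cursor N): 1 1 . 2 2 . 3 3 . .
Index 7: author = 3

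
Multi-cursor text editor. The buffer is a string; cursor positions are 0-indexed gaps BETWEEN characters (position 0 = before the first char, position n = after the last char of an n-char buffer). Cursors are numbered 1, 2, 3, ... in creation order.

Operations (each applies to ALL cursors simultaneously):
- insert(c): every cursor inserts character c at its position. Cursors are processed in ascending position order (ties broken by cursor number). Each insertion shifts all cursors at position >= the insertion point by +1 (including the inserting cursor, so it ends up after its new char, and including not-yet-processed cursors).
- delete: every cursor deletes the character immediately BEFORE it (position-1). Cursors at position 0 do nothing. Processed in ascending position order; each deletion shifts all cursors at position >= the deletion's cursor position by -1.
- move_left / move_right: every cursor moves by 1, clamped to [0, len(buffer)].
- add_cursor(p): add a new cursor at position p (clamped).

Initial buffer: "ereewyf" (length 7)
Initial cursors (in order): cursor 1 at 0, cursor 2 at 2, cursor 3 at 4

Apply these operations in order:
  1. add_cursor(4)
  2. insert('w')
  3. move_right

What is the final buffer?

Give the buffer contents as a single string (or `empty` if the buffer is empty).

Answer: werweewwwyf

Derivation:
After op 1 (add_cursor(4)): buffer="ereewyf" (len 7), cursors c1@0 c2@2 c3@4 c4@4, authorship .......
After op 2 (insert('w')): buffer="werweewwwyf" (len 11), cursors c1@1 c2@4 c3@8 c4@8, authorship 1..2..34...
After op 3 (move_right): buffer="werweewwwyf" (len 11), cursors c1@2 c2@5 c3@9 c4@9, authorship 1..2..34...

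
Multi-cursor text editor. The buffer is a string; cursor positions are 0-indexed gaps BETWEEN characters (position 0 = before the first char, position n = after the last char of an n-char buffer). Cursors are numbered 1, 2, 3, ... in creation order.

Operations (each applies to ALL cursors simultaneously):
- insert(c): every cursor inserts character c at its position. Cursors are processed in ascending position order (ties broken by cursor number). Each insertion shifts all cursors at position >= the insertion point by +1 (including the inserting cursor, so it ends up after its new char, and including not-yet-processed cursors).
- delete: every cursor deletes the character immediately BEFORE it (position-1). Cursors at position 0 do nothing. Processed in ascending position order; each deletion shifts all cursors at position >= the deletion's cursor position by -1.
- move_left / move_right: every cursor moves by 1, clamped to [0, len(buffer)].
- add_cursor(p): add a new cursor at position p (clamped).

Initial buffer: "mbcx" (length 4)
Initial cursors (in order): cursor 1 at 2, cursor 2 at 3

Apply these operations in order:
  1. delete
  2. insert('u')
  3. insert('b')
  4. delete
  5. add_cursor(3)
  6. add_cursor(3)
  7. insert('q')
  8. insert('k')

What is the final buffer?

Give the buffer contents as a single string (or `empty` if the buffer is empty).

After op 1 (delete): buffer="mx" (len 2), cursors c1@1 c2@1, authorship ..
After op 2 (insert('u')): buffer="muux" (len 4), cursors c1@3 c2@3, authorship .12.
After op 3 (insert('b')): buffer="muubbx" (len 6), cursors c1@5 c2@5, authorship .1212.
After op 4 (delete): buffer="muux" (len 4), cursors c1@3 c2@3, authorship .12.
After op 5 (add_cursor(3)): buffer="muux" (len 4), cursors c1@3 c2@3 c3@3, authorship .12.
After op 6 (add_cursor(3)): buffer="muux" (len 4), cursors c1@3 c2@3 c3@3 c4@3, authorship .12.
After op 7 (insert('q')): buffer="muuqqqqx" (len 8), cursors c1@7 c2@7 c3@7 c4@7, authorship .121234.
After op 8 (insert('k')): buffer="muuqqqqkkkkx" (len 12), cursors c1@11 c2@11 c3@11 c4@11, authorship .1212341234.

Answer: muuqqqqkkkkx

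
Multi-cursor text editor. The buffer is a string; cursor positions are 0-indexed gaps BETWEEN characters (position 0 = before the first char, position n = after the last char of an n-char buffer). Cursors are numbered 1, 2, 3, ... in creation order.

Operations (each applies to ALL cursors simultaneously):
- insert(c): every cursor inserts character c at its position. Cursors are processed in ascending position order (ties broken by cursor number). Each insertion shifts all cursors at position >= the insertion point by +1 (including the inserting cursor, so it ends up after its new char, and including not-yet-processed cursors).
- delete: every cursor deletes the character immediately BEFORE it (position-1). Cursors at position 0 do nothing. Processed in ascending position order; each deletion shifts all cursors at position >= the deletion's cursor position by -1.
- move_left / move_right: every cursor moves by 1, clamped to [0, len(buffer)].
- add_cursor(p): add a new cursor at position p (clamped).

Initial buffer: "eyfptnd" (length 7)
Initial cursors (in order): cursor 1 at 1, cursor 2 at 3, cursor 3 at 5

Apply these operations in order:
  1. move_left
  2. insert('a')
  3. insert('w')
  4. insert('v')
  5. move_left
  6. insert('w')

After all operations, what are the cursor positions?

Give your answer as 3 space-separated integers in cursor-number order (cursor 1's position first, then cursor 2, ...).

Answer: 3 9 15

Derivation:
After op 1 (move_left): buffer="eyfptnd" (len 7), cursors c1@0 c2@2 c3@4, authorship .......
After op 2 (insert('a')): buffer="aeyafpatnd" (len 10), cursors c1@1 c2@4 c3@7, authorship 1..2..3...
After op 3 (insert('w')): buffer="aweyawfpawtnd" (len 13), cursors c1@2 c2@6 c3@10, authorship 11..22..33...
After op 4 (insert('v')): buffer="awveyawvfpawvtnd" (len 16), cursors c1@3 c2@8 c3@13, authorship 111..222..333...
After op 5 (move_left): buffer="awveyawvfpawvtnd" (len 16), cursors c1@2 c2@7 c3@12, authorship 111..222..333...
After op 6 (insert('w')): buffer="awwveyawwvfpawwvtnd" (len 19), cursors c1@3 c2@9 c3@15, authorship 1111..2222..3333...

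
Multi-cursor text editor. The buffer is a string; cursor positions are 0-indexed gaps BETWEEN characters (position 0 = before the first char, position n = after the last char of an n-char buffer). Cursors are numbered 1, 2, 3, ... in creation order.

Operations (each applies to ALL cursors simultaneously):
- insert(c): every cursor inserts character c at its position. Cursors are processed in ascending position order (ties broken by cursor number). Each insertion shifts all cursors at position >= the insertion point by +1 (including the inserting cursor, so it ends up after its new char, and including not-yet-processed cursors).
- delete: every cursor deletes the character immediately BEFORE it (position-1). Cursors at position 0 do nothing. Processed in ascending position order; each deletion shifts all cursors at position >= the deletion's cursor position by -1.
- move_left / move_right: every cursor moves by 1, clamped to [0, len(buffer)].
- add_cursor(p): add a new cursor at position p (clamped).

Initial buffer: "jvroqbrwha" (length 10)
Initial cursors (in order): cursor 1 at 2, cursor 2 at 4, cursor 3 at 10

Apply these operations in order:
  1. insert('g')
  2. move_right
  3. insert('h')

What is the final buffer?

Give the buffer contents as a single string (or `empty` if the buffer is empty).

After op 1 (insert('g')): buffer="jvgrogqbrwhag" (len 13), cursors c1@3 c2@6 c3@13, authorship ..1..2......3
After op 2 (move_right): buffer="jvgrogqbrwhag" (len 13), cursors c1@4 c2@7 c3@13, authorship ..1..2......3
After op 3 (insert('h')): buffer="jvgrhogqhbrwhagh" (len 16), cursors c1@5 c2@9 c3@16, authorship ..1.1.2.2.....33

Answer: jvgrhogqhbrwhagh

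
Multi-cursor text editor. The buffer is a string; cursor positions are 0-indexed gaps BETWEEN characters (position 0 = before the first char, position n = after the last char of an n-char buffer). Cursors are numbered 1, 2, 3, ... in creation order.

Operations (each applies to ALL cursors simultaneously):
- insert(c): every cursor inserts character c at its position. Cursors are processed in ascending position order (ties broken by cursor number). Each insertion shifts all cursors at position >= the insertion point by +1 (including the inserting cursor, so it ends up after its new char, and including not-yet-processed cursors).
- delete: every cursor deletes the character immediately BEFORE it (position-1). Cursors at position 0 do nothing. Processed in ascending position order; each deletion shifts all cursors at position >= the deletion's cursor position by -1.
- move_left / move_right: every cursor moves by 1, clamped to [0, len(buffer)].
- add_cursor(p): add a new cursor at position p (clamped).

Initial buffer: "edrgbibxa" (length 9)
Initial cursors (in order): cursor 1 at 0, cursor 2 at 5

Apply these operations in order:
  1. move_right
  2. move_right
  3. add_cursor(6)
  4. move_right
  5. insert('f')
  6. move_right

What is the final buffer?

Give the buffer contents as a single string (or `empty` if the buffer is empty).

After op 1 (move_right): buffer="edrgbibxa" (len 9), cursors c1@1 c2@6, authorship .........
After op 2 (move_right): buffer="edrgbibxa" (len 9), cursors c1@2 c2@7, authorship .........
After op 3 (add_cursor(6)): buffer="edrgbibxa" (len 9), cursors c1@2 c3@6 c2@7, authorship .........
After op 4 (move_right): buffer="edrgbibxa" (len 9), cursors c1@3 c3@7 c2@8, authorship .........
After op 5 (insert('f')): buffer="edrfgbibfxfa" (len 12), cursors c1@4 c3@9 c2@11, authorship ...1....3.2.
After op 6 (move_right): buffer="edrfgbibfxfa" (len 12), cursors c1@5 c3@10 c2@12, authorship ...1....3.2.

Answer: edrfgbibfxfa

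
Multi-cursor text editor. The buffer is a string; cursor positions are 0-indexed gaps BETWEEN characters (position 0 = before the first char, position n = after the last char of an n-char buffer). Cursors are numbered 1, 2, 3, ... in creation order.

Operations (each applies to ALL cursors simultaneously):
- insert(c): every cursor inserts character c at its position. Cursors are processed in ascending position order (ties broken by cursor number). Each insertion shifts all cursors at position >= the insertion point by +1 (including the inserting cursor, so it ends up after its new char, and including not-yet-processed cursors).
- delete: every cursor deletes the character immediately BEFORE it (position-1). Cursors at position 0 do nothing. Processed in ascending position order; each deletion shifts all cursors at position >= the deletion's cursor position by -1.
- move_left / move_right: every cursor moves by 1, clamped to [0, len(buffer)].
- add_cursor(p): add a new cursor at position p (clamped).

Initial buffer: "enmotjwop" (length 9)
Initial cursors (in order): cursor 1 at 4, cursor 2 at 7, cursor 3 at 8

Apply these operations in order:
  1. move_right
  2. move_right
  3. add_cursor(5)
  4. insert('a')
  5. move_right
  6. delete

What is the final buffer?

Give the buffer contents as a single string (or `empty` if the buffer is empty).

After op 1 (move_right): buffer="enmotjwop" (len 9), cursors c1@5 c2@8 c3@9, authorship .........
After op 2 (move_right): buffer="enmotjwop" (len 9), cursors c1@6 c2@9 c3@9, authorship .........
After op 3 (add_cursor(5)): buffer="enmotjwop" (len 9), cursors c4@5 c1@6 c2@9 c3@9, authorship .........
After op 4 (insert('a')): buffer="enmotajawopaa" (len 13), cursors c4@6 c1@8 c2@13 c3@13, authorship .....4.1...23
After op 5 (move_right): buffer="enmotajawopaa" (len 13), cursors c4@7 c1@9 c2@13 c3@13, authorship .....4.1...23
After op 6 (delete): buffer="enmotaaop" (len 9), cursors c4@6 c1@7 c2@9 c3@9, authorship .....41..

Answer: enmotaaop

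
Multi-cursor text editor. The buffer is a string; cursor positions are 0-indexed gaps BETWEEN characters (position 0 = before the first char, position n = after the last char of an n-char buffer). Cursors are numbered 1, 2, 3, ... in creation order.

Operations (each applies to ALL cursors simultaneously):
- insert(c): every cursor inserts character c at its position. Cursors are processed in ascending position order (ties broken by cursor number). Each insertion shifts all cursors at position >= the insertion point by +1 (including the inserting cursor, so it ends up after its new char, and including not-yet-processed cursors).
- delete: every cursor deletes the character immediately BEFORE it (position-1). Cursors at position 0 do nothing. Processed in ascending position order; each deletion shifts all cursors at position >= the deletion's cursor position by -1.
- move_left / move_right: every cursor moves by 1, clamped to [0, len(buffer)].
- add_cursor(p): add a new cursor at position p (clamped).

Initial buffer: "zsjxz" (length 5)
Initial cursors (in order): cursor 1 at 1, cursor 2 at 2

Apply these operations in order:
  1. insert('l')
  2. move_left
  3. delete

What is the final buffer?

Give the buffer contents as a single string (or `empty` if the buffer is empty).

Answer: lljxz

Derivation:
After op 1 (insert('l')): buffer="zlsljxz" (len 7), cursors c1@2 c2@4, authorship .1.2...
After op 2 (move_left): buffer="zlsljxz" (len 7), cursors c1@1 c2@3, authorship .1.2...
After op 3 (delete): buffer="lljxz" (len 5), cursors c1@0 c2@1, authorship 12...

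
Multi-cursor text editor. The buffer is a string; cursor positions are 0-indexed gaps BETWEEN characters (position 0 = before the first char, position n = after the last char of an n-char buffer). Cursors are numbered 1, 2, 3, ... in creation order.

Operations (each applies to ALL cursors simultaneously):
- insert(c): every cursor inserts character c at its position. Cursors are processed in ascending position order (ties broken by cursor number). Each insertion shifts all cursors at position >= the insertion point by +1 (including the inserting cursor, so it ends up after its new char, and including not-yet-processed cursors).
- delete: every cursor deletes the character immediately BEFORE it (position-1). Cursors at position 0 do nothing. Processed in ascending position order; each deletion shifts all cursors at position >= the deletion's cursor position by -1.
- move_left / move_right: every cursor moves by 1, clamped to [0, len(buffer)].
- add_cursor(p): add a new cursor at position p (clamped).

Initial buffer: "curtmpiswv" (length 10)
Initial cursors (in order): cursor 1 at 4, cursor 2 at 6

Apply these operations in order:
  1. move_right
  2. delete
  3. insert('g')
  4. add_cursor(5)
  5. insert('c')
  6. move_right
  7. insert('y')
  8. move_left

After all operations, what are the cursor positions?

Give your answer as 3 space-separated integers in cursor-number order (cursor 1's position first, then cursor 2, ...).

Answer: 9 13 9

Derivation:
After op 1 (move_right): buffer="curtmpiswv" (len 10), cursors c1@5 c2@7, authorship ..........
After op 2 (delete): buffer="curtpswv" (len 8), cursors c1@4 c2@5, authorship ........
After op 3 (insert('g')): buffer="curtgpgswv" (len 10), cursors c1@5 c2@7, authorship ....1.2...
After op 4 (add_cursor(5)): buffer="curtgpgswv" (len 10), cursors c1@5 c3@5 c2@7, authorship ....1.2...
After op 5 (insert('c')): buffer="curtgccpgcswv" (len 13), cursors c1@7 c3@7 c2@10, authorship ....113.22...
After op 6 (move_right): buffer="curtgccpgcswv" (len 13), cursors c1@8 c3@8 c2@11, authorship ....113.22...
After op 7 (insert('y')): buffer="curtgccpyygcsywv" (len 16), cursors c1@10 c3@10 c2@14, authorship ....113.1322.2..
After op 8 (move_left): buffer="curtgccpyygcsywv" (len 16), cursors c1@9 c3@9 c2@13, authorship ....113.1322.2..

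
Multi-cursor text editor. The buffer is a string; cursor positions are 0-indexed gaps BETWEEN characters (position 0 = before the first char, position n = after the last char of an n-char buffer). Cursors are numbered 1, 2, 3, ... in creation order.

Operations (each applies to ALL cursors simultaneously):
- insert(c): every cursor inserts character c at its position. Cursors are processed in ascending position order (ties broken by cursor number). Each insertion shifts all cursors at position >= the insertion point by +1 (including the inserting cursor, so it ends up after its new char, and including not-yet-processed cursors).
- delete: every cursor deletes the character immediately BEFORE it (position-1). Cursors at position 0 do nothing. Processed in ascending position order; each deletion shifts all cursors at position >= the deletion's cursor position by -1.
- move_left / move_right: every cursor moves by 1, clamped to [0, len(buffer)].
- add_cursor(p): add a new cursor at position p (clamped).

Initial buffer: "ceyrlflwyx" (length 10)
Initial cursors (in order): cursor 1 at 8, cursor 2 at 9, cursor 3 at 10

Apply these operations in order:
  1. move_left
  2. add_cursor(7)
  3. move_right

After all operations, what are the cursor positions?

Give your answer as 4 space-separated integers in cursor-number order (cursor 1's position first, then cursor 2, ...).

After op 1 (move_left): buffer="ceyrlflwyx" (len 10), cursors c1@7 c2@8 c3@9, authorship ..........
After op 2 (add_cursor(7)): buffer="ceyrlflwyx" (len 10), cursors c1@7 c4@7 c2@8 c3@9, authorship ..........
After op 3 (move_right): buffer="ceyrlflwyx" (len 10), cursors c1@8 c4@8 c2@9 c3@10, authorship ..........

Answer: 8 9 10 8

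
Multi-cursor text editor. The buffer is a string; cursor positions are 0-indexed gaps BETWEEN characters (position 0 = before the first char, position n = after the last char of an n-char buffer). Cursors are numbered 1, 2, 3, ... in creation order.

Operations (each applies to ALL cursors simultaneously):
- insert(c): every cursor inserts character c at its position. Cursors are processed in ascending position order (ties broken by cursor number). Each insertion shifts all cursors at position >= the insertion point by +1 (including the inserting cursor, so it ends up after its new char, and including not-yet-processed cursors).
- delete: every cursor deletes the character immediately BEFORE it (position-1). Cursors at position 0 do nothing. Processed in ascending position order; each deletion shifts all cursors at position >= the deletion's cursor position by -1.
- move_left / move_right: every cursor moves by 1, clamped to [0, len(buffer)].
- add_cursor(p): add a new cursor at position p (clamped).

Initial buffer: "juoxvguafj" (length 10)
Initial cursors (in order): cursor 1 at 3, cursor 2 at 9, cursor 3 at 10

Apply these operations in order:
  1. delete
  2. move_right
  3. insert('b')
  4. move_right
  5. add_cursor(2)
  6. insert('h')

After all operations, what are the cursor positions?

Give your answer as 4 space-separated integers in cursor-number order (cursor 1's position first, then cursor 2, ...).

After op 1 (delete): buffer="juxvgua" (len 7), cursors c1@2 c2@7 c3@7, authorship .......
After op 2 (move_right): buffer="juxvgua" (len 7), cursors c1@3 c2@7 c3@7, authorship .......
After op 3 (insert('b')): buffer="juxbvguabb" (len 10), cursors c1@4 c2@10 c3@10, authorship ...1....23
After op 4 (move_right): buffer="juxbvguabb" (len 10), cursors c1@5 c2@10 c3@10, authorship ...1....23
After op 5 (add_cursor(2)): buffer="juxbvguabb" (len 10), cursors c4@2 c1@5 c2@10 c3@10, authorship ...1....23
After op 6 (insert('h')): buffer="juhxbvhguabbhh" (len 14), cursors c4@3 c1@7 c2@14 c3@14, authorship ..4.1.1...2323

Answer: 7 14 14 3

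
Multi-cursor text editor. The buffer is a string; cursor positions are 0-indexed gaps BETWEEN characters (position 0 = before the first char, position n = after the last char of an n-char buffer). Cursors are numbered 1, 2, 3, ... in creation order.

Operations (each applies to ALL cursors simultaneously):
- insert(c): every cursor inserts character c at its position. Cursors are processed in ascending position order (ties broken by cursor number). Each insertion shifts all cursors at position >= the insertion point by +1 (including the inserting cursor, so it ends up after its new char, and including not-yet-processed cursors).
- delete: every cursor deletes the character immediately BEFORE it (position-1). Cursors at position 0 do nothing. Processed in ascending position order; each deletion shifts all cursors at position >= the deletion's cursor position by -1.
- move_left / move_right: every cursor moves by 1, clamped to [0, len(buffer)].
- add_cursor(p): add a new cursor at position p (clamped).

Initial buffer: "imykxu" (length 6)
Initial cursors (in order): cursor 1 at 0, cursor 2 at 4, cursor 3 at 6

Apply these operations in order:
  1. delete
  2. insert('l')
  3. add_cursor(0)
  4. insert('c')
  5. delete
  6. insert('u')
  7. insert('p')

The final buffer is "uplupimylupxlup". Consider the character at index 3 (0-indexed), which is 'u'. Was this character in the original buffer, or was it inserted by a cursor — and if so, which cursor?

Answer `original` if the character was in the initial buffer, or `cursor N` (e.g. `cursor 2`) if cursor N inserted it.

After op 1 (delete): buffer="imyx" (len 4), cursors c1@0 c2@3 c3@4, authorship ....
After op 2 (insert('l')): buffer="limylxl" (len 7), cursors c1@1 c2@5 c3@7, authorship 1...2.3
After op 3 (add_cursor(0)): buffer="limylxl" (len 7), cursors c4@0 c1@1 c2@5 c3@7, authorship 1...2.3
After op 4 (insert('c')): buffer="clcimylcxlc" (len 11), cursors c4@1 c1@3 c2@8 c3@11, authorship 411...22.33
After op 5 (delete): buffer="limylxl" (len 7), cursors c4@0 c1@1 c2@5 c3@7, authorship 1...2.3
After op 6 (insert('u')): buffer="uluimyluxlu" (len 11), cursors c4@1 c1@3 c2@8 c3@11, authorship 411...22.33
After op 7 (insert('p')): buffer="uplupimylupxlup" (len 15), cursors c4@2 c1@5 c2@11 c3@15, authorship 44111...222.333
Authorship (.=original, N=cursor N): 4 4 1 1 1 . . . 2 2 2 . 3 3 3
Index 3: author = 1

Answer: cursor 1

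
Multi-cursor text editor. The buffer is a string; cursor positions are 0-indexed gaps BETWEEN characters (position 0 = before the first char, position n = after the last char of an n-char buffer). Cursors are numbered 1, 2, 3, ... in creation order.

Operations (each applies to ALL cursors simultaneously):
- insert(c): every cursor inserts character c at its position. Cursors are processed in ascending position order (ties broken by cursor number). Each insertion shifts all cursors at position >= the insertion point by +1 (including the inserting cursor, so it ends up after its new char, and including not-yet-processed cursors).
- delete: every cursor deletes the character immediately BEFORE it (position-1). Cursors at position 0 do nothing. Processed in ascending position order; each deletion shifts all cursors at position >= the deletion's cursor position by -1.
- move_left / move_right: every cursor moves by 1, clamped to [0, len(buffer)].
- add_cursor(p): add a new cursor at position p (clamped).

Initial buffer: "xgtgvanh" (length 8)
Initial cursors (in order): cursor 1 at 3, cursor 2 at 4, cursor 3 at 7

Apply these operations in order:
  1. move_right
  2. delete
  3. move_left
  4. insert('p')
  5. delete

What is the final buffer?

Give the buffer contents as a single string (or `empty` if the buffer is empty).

Answer: xgtan

Derivation:
After op 1 (move_right): buffer="xgtgvanh" (len 8), cursors c1@4 c2@5 c3@8, authorship ........
After op 2 (delete): buffer="xgtan" (len 5), cursors c1@3 c2@3 c3@5, authorship .....
After op 3 (move_left): buffer="xgtan" (len 5), cursors c1@2 c2@2 c3@4, authorship .....
After op 4 (insert('p')): buffer="xgpptapn" (len 8), cursors c1@4 c2@4 c3@7, authorship ..12..3.
After op 5 (delete): buffer="xgtan" (len 5), cursors c1@2 c2@2 c3@4, authorship .....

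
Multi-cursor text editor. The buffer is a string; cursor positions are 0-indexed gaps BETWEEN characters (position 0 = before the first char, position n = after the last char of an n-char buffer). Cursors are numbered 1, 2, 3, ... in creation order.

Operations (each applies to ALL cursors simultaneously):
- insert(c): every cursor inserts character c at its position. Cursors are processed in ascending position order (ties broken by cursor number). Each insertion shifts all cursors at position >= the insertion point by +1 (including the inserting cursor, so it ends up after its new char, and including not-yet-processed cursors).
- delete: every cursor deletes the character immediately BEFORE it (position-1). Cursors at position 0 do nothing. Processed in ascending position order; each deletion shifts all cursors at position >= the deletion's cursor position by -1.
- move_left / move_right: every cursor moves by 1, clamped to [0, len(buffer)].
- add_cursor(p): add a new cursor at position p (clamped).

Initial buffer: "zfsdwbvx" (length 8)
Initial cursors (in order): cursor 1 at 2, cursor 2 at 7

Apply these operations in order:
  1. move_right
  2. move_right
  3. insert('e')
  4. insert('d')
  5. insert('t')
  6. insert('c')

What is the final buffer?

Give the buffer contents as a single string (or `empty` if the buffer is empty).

After op 1 (move_right): buffer="zfsdwbvx" (len 8), cursors c1@3 c2@8, authorship ........
After op 2 (move_right): buffer="zfsdwbvx" (len 8), cursors c1@4 c2@8, authorship ........
After op 3 (insert('e')): buffer="zfsdewbvxe" (len 10), cursors c1@5 c2@10, authorship ....1....2
After op 4 (insert('d')): buffer="zfsdedwbvxed" (len 12), cursors c1@6 c2@12, authorship ....11....22
After op 5 (insert('t')): buffer="zfsdedtwbvxedt" (len 14), cursors c1@7 c2@14, authorship ....111....222
After op 6 (insert('c')): buffer="zfsdedtcwbvxedtc" (len 16), cursors c1@8 c2@16, authorship ....1111....2222

Answer: zfsdedtcwbvxedtc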